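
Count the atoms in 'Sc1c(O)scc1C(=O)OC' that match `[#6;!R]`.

Check the 11 heavy atoms by environment: 1× s (aromatic, in 5-ring) → no; 4× c (aromatic, in 5-ring) → no; 1× S (acyclic) → no; 3× O (acyclic) → no; 2× C (acyclic) → match.
That gives 2 matching atoms.

2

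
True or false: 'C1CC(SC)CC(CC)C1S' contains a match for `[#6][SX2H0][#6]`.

True

The pattern [#6][SX2H0][#6] describes an aliphatic sulfur bridging two carbons with no H on the sulfur — a thioether.
The molecule carries a methylthio ether (-SCH3), whose atoms satisfy every constraint of the query, so the pattern matches.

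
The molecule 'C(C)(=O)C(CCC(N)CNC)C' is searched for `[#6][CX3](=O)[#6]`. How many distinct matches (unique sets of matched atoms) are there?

1

[#6][CX3](=O)[#6] is the SMARTS for a ketone: a carbonyl carbon (no H) flanked by two carbons.
Exactly one fragment in the molecule meets all constraints, giving 1 match.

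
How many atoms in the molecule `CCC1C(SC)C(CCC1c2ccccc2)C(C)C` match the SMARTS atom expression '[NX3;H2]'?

0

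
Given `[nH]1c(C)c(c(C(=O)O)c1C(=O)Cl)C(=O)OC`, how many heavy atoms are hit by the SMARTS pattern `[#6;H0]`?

7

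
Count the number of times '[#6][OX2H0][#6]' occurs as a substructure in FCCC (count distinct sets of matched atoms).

0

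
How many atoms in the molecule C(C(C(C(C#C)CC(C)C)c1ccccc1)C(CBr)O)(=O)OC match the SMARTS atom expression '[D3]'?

7

The query [D3] means: atom with exactly three heavy-atom neighbours.
Check the 23 heavy atoms by environment: 3× C (D2) → no; 6× C (D3) → match; 1× Br (D1) → no; 4× C (D1) → no; 2× O (D1) → no; 1× O (D2) → no; 1× c (aromatic, D3) → match; 5× c (aromatic, D2) → no.
Summing the matching environments: 6 + 1 = 7 matching atoms.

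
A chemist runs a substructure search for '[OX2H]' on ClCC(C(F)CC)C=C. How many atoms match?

The query [OX2H] means: aliphatic oxygen with two connections, one of which is H — an -OH oxygen.
Check the 9 heavy atoms by environment: 2× C (H2, X4) → no; 2× C (H1, X4) → no; 1× F (H0, X1) → no; 1× C (H1, X3) → no; 1× C (H2, X3) → no; 1× C (H3, X4) → no; 1× Cl (H0, X1) → no.
No environment satisfies the query, so 0 matching atoms.

0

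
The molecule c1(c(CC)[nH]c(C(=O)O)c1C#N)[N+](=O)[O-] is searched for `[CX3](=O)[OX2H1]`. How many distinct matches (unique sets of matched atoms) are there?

1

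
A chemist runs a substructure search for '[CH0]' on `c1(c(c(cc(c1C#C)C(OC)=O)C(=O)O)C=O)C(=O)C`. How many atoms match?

4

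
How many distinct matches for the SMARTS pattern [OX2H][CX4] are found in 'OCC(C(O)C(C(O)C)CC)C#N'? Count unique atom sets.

3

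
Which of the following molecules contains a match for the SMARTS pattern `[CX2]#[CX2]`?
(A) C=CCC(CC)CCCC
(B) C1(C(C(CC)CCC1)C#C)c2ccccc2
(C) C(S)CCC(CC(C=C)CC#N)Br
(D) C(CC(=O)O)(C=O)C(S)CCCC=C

[CX2]#[CX2] describes a carbon-carbon triple bond (an alkyne).
(A) has a vinyl group (-CH=CH2) but the C=C is a double bond; both carbons are CX3, not CX2.
(B) contains an ethynyl group (-C#CH), which satisfies every atom and bond constraint.
(C) has a nitrile (-C#N) but the triple bond is C#N, not C#C.
(D) has a vinyl group (-CH=CH2) but the C=C is a double bond; both carbons are CX3, not CX2.
So the answer is (B).

B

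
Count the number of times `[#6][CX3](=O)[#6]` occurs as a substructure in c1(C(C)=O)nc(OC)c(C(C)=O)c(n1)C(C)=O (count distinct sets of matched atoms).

3

[#6][CX3](=O)[#6] is the SMARTS for a ketone: a carbonyl carbon (no H) flanked by two carbons.
The molecule carries 3 separate instances of an acetyl/ketone group (-C(=O)CH3) meeting every constraint; each maps to a distinct set of atoms, giving 3 matches.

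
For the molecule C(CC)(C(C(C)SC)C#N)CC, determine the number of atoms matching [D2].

Check the 12 heavy atoms by environment: 4× C (D1) → no; 3× C (D3) → no; 3× C (D2) → match; 1× N (D1) → no; 1× S (D2) → match.
Summing the matching environments: 3 + 1 = 4 matching atoms.

4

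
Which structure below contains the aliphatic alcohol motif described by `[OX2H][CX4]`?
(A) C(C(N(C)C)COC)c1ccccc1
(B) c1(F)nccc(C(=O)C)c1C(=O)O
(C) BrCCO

C

[OX2H][CX4] describes a hydroxyl oxygen bound to an sp3 (X4) carbon (an aliphatic alcohol).
(A) has a methoxy ether (-OCH3) but the oxygen has H0 (ether), not H1.
(B) has a carboxylic acid group (-C(=O)OH) but the -OH is on a CX3 carbonyl carbon, not a CX4 carbon.
(C) contains a hydroxyl group (-OH), which satisfies every atom and bond constraint.
So the answer is (C).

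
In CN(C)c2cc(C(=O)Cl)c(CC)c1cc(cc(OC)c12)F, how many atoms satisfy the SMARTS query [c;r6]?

The query [c;r6] means: aromatic carbon that belongs to a six-membered ring.
Check the 21 heavy atoms by environment: 10× c (aromatic, in 6-ring) → match; 1× N (acyclic) → no; 6× C (acyclic) → no; 1× F (acyclic) → no; 2× O (acyclic) → no; 1× Cl (acyclic) → no.
That gives 10 matching atoms.

10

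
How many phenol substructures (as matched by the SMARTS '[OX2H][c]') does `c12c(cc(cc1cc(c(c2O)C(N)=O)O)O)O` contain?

[OX2H][c] is the SMARTS for a phenol: a hydroxyl oxygen attached to an aromatic carbon.
The molecule carries 4 separate instances of a hydroxyl group (-OH) meeting every constraint; each maps to a distinct set of atoms, giving 4 matches.

4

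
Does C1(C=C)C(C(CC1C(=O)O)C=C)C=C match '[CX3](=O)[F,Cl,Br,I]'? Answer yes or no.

No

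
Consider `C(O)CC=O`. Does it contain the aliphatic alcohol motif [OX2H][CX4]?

Yes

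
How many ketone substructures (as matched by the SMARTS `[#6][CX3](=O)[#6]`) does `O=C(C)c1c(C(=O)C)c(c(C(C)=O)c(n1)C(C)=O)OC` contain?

[#6][CX3](=O)[#6] is the SMARTS for a ketone: a carbonyl carbon (no H) flanked by two carbons.
The molecule carries 4 separate instances of an acetyl/ketone group (-C(=O)CH3) meeting every constraint; each maps to a distinct set of atoms, giving 4 matches.

4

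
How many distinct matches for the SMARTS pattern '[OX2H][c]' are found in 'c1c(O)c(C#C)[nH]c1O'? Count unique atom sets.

2

[OX2H][c] is the SMARTS for a phenol: a hydroxyl oxygen attached to an aromatic carbon.
The molecule carries 2 separate instances of a hydroxyl group (-OH) meeting every constraint; each maps to a distinct set of atoms, giving 2 matches.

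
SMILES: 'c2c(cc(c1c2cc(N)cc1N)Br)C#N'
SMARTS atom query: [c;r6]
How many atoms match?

10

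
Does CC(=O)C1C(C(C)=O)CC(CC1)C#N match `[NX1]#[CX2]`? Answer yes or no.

Yes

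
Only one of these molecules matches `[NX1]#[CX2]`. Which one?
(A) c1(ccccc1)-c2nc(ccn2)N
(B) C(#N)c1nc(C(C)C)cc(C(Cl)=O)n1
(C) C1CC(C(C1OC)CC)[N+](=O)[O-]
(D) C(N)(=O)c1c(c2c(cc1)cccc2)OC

[NX1]#[CX2] describes a nitrogen triple-bonded to a two-connected carbon (a nitrile).
(A) has a primary amino group (-NH2) but the nitrogen is NX3 (three connections), not NX1 triple-bonded.
(B) contains a nitrile (-C#N), which satisfies every atom and bond constraint.
(C) has a nitro group (-[N+](=O)[O-]) but there is no C#N triple bond.
(D) has a primary amide (-C(=O)NH2) but the nitrogen is NX3, not NX1.
So the answer is (B).

B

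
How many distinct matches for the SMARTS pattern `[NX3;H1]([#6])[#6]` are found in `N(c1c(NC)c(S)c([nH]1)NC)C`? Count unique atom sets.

[NX3;H1]([#6])[#6] is the SMARTS for a secondary amine: a trivalent nitrogen with one H, bonded to two carbons.
The molecule carries 3 separate instances of an N-methylamino group (-NHCH3) meeting every constraint; each maps to a distinct set of atoms, giving 3 matches.

3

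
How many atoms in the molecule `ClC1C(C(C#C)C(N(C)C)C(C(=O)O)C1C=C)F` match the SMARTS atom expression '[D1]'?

The query [D1] means: atom with exactly one heavy-atom neighbour (degree 1).
Check the 18 heavy atoms by environment: 7× C (D3) → no; 1× Cl (D1) → match; 2× O (D1) → match; 1× N (D3) → no; 4× C (D1) → match; 1× F (D1) → match; 2× C (D2) → no.
Summing the matching environments: 1 + 2 + 4 + 1 = 8 matching atoms.

8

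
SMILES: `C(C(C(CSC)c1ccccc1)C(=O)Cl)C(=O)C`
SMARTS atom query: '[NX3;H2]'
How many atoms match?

0

Check the 18 heavy atoms by environment: 2× C (H2, X4) → no; 2× C (H1, X4) → no; 1× c (aromatic, H0, X3) → no; 5× c (aromatic, H1, X3) → no; 2× C (H0, X3) → no; 2× O (H0, X1) → no; 1× Cl (H0, X1) → no; 1× S (H0, X2) → no; 2× C (H3, X4) → no.
No environment satisfies the query, so 0 matching atoms.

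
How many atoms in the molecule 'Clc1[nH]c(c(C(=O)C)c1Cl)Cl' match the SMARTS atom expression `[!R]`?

6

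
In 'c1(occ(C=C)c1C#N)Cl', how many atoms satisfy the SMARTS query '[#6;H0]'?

4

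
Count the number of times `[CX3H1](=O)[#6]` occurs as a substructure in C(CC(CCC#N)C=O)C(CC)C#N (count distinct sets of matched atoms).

1

[CX3H1](=O)[#6] is the SMARTS for an aldehyde: an sp2 carbon with one H, double-bonded to O and single-bonded to carbon.
Exactly one fragment in the molecule meets all constraints, giving 1 match.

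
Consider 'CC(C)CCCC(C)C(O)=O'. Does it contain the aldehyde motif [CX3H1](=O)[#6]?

No

The pattern [CX3H1](=O)[#6] describes an sp2 carbon with one H, double-bonded to O and single-bonded to carbon — an aldehyde.
The closest candidate here is a carboxylic acid group (-C(=O)OH), but the carbonyl carbon has H0 and is bonded to O, not H1. No other fragment satisfies the full query, so there is no match.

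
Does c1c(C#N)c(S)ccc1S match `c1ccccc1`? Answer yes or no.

The pattern c1ccccc1 describes six aromatic carbons in a ring — a benzene ring.
The required atom environment is present in the molecule, so the pattern matches.

Yes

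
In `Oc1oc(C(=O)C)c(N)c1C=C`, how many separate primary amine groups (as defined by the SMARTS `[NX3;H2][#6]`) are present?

1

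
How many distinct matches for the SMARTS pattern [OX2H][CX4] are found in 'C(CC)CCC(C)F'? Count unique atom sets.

[OX2H][CX4] is the SMARTS for an aliphatic alcohol: a hydroxyl oxygen bound to an sp3 (X4) carbon.
No fragment in the molecule satisfies every constraint, giving 0 matches.

0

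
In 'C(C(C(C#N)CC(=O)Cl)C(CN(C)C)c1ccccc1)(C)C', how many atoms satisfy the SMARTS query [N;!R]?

2

The query [N;!R] means: aliphatic nitrogen not in a ring.
Check the 22 heavy atoms by environment: 12× C (acyclic) → no; 1× O (acyclic) → no; 1× Cl (acyclic) → no; 2× N (acyclic) → match; 6× c (aromatic, in 6-ring) → no.
That gives 2 matching atoms.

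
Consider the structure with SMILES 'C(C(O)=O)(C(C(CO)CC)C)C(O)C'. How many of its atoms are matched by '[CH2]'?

Check the 14 heavy atoms by environment: 2× C (H2) → match; 4× C (H1) → no; 3× C (H3) → no; 1× C (H0) → no; 1× O (H0) → no; 3× O (H1) → no.
That gives 2 matching atoms.

2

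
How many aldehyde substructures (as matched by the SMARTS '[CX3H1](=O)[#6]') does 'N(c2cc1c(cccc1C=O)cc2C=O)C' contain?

2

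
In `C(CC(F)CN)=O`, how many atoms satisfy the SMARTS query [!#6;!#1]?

3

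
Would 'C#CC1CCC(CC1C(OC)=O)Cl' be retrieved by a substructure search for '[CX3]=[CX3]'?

No

The pattern [CX3]=[CX3] describes a non-aromatic C=C double bond between two sp2 carbons — an alkene.
The closest candidate here is an ethynyl group (-C#CH), but the C-C bond is a triple bond, not a double bond. No other fragment satisfies the full query, so there is no match.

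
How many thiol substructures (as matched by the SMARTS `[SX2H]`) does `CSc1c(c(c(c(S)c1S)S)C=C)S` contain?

4

[SX2H] is the SMARTS for a thiol: an aliphatic sulfur with two connections, one being H.
The molecule carries 4 separate instances of a thiol (-SH) meeting every constraint; each maps to a distinct set of atoms, giving 4 matches.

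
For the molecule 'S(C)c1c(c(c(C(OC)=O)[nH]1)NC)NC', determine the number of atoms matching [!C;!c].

Check the 15 heavy atoms by environment: 1× n (aromatic) → match; 4× c (aromatic) → no; 2× N → match; 5× C → no; 2× O → match; 1× S → match.
Summing the matching environments: 1 + 2 + 2 + 1 = 6 matching atoms.

6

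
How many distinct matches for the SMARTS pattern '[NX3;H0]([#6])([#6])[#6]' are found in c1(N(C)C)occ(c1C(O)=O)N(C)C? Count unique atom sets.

2

[NX3;H0]([#6])([#6])[#6] is the SMARTS for a tertiary amine: a trivalent nitrogen with no H, bonded to three carbons.
The molecule carries 2 separate instances of a dimethylamino group (-N(CH3)2) meeting every constraint; each maps to a distinct set of atoms, giving 2 matches.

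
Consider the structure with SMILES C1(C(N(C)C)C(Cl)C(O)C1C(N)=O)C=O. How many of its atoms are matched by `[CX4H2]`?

0

The query [CX4H2] means: sp3 carbon (X4) with exactly two hydrogens.
Check the 15 heavy atoms by environment: 5× C (H1, X4) → no; 1× C (H0, X3) → no; 2× O (H0, X1) → no; 1× N (H2, X3) → no; 1× N (H0, X3) → no; 2× C (H3, X4) → no; 1× Cl (H0, X1) → no; 1× C (H1, X3) → no; 1× O (H1, X2) → no.
No environment satisfies the query, so 0 matching atoms.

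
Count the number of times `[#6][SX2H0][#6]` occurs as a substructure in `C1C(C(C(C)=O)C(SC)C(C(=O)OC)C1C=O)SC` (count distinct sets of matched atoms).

2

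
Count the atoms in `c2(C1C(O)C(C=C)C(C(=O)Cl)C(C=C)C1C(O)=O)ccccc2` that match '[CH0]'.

Check the 23 heavy atoms by environment: 8× C (H1) → no; 2× C (H0) → match; 2× O (H0) → no; 1× Cl (H0) → no; 2× C (H2) → no; 2× O (H1) → no; 1× c (aromatic, H0) → no; 5× c (aromatic, H1) → no.
That gives 2 matching atoms.

2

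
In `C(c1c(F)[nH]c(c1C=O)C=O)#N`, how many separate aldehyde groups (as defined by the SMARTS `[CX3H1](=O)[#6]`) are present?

2

[CX3H1](=O)[#6] is the SMARTS for an aldehyde: an sp2 carbon with one H, double-bonded to O and single-bonded to carbon.
The molecule carries 2 separate instances of an aldehyde (-CHO) meeting every constraint; each maps to a distinct set of atoms, giving 2 matches.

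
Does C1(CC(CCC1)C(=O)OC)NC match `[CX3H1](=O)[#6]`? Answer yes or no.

No

The pattern [CX3H1](=O)[#6] describes an sp2 carbon with one H, double-bonded to O and single-bonded to carbon — an aldehyde.
The closest candidate here is a methyl-ester group (-C(=O)OCH3), but the carbonyl carbon has H0, not H1. No other fragment satisfies the full query, so there is no match.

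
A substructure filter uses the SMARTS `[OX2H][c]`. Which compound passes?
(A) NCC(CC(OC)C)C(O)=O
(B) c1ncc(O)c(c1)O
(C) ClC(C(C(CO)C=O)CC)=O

B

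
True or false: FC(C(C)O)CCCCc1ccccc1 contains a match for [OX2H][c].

False

The pattern [OX2H][c] describes a hydroxyl oxygen attached to an aromatic carbon — a phenol.
The closest candidate here is a hydroxyl group (-OH), but the -OH is on an aliphatic carbon, not an aromatic c. No other fragment satisfies the full query, so there is no match.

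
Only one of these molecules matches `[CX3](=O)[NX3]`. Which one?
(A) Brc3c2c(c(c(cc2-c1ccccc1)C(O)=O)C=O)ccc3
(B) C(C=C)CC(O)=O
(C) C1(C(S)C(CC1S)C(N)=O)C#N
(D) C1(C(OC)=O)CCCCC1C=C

C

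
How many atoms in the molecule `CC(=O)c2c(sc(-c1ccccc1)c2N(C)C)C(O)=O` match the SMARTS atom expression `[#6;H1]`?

5

The query [#6;H1] means: any carbon bearing exactly one hydrogen.
Check the 20 heavy atoms by environment: 1× s (aromatic, H0) → no; 5× c (aromatic, H0) → no; 1× N (H0) → no; 3× C (H3) → no; 2× C (H0) → no; 2× O (H0) → no; 1× O (H1) → no; 5× c (aromatic, H1) → match.
That gives 5 matching atoms.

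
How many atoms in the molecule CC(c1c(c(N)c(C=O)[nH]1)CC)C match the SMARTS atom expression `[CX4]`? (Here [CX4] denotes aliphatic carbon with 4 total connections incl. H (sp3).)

5

The query [CX4] means: C with X4: aliphatic carbon with exactly 4 total connections (bonds + H).
Check the 13 heavy atoms by environment: 1× n (aromatic, X3) → no; 4× c (aromatic, X3) → no; 5× C (X4) → match; 1× C (X3) → no; 1× O (X1) → no; 1× N (X3) → no.
That gives 5 matching atoms.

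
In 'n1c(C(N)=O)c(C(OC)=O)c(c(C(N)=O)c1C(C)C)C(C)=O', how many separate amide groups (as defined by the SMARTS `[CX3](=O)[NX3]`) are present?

[CX3](=O)[NX3] is the SMARTS for an amide: a carbonyl carbon bonded to a trivalent nitrogen.
The molecule carries 2 separate instances of a primary amide (-C(=O)NH2) meeting every constraint; each maps to a distinct set of atoms, giving 2 matches.

2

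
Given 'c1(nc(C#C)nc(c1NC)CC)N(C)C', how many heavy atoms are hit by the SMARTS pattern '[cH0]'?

The query [cH0] means: aromatic carbon with no attached hydrogen (substituted or ring-fusion).
Check the 15 heavy atoms by environment: 2× n (aromatic, H0) → no; 4× c (aromatic, H0) → match; 1× N (H0) → no; 4× C (H3) → no; 1× N (H1) → no; 1× C (H2) → no; 1× C (H0) → no; 1× C (H1) → no.
That gives 4 matching atoms.

4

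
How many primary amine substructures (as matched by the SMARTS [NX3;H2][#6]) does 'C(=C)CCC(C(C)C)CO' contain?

0

[NX3;H2][#6] is the SMARTS for a primary amine: a trivalent nitrogen with two H attached to carbon.
No fragment in the molecule satisfies every constraint, giving 0 matches.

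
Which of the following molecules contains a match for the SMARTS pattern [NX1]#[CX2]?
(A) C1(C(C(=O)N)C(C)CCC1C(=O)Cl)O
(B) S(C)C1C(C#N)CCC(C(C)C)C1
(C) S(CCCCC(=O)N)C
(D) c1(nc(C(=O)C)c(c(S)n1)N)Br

B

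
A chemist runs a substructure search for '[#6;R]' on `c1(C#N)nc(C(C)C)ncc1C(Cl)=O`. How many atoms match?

The query [#6;R] means: carbon that is part of a ring.
Check the 14 heavy atoms by environment: 2× n (aromatic, in 6-ring) → no; 4× c (aromatic, in 6-ring) → match; 5× C (acyclic) → no; 1× N (acyclic) → no; 1× O (acyclic) → no; 1× Cl (acyclic) → no.
That gives 4 matching atoms.

4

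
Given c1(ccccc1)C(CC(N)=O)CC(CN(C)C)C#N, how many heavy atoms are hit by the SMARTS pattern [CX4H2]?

3

The query [CX4H2] means: sp3 carbon (X4) with exactly two hydrogens.
Check the 19 heavy atoms by environment: 3× C (H2, X4) → match; 2× C (H1, X4) → no; 1× c (aromatic, H0, X3) → no; 5× c (aromatic, H1, X3) → no; 1× C (H0, X2) → no; 1× N (H0, X1) → no; 1× N (H0, X3) → no; 2× C (H3, X4) → no; 1× C (H0, X3) → no; 1× O (H0, X1) → no; 1× N (H2, X3) → no.
That gives 3 matching atoms.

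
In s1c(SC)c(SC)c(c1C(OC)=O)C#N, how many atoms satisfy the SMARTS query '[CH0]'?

The query [CH0] means: aliphatic carbon with no attached hydrogen.
Check the 15 heavy atoms by environment: 1× s (aromatic, H0) → no; 4× c (aromatic, H0) → no; 2× S (H0) → no; 3× C (H3) → no; 2× C (H0) → match; 1× N (H0) → no; 2× O (H0) → no.
That gives 2 matching atoms.

2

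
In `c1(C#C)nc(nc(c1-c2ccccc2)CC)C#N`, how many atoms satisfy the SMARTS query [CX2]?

3

The query [CX2] means: C with X2: aliphatic carbon with exactly 2 total connections.
Check the 18 heavy atoms by environment: 2× n (aromatic, X2) → no; 10× c (aromatic, X3) → no; 2× C (X4) → no; 3× C (X2) → match; 1× N (X1) → no.
That gives 3 matching atoms.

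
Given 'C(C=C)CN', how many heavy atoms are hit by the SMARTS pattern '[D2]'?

3

The query [D2] means: atom with exactly two heavy-atom neighbours.
Check the 5 heavy atoms by environment: 3× C (D2) → match; 1× N (D1) → no; 1× C (D1) → no.
That gives 3 matching atoms.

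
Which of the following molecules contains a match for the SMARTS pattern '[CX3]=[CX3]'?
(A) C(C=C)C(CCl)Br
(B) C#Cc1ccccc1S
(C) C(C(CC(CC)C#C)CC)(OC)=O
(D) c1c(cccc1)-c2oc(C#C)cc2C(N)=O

A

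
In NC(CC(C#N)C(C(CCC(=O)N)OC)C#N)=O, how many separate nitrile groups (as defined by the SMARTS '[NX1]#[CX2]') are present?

2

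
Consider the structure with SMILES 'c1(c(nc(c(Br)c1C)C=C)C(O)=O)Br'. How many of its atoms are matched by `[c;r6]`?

5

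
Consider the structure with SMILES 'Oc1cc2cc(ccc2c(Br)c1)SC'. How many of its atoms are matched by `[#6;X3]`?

Check the 14 heavy atoms by environment: 10× c (aromatic, X3) → match; 1× Br (X1) → no; 1× S (X2) → no; 1× C (X4) → no; 1× O (X2) → no.
That gives 10 matching atoms.

10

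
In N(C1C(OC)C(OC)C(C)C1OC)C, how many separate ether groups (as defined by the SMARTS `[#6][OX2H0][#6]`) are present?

3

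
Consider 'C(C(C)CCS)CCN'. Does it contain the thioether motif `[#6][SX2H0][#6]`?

The pattern [#6][SX2H0][#6] describes an aliphatic sulfur bridging two carbons with no H on the sulfur — a thioether.
The closest candidate here is a thiol (-SH), but the sulfur has H1, not H0 bridging two carbons. No other fragment satisfies the full query, so there is no match.

No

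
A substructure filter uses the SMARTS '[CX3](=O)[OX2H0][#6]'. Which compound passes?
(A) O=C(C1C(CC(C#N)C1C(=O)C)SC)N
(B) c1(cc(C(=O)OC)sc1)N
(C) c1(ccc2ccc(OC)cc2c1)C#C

B

[CX3](=O)[OX2H0][#6] describes a carbonyl carbon bonded to an oxygen that is itself bonded to carbon (no H on that O) (an ester).
(A) has a primary amide (-C(=O)NH2) but the carbonyl is bonded to N, not to an O-C linkage.
(B) contains a methyl-ester group (-C(=O)OCH3), which satisfies every atom and bond constraint.
(C) has a methoxy ether (-OCH3) but the ether oxygen is not adjacent to a C=O carbon.
So the answer is (B).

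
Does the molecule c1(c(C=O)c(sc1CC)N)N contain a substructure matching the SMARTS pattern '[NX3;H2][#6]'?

Yes

The pattern [NX3;H2][#6] describes a trivalent nitrogen with two H attached to carbon — a primary amine.
The molecule carries a primary amino group (-NH2), whose atoms satisfy every constraint of the query, so the pattern matches.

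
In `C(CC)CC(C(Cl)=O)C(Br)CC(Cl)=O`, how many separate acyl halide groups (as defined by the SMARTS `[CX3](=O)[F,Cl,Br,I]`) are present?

2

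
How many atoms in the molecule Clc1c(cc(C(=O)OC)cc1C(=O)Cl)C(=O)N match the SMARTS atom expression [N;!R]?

1

The query [N;!R] means: aliphatic nitrogen not in a ring.
Check the 17 heavy atoms by environment: 6× c (aromatic, in 6-ring) → no; 4× C (acyclic) → no; 4× O (acyclic) → no; 1× N (acyclic) → match; 2× Cl (acyclic) → no.
That gives 1 matching atom.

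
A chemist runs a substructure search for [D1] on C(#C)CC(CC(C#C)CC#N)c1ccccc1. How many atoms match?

The query [D1] means: atom with exactly one heavy-atom neighbour (degree 1).
Check the 17 heavy atoms by environment: 6× C (D2) → no; 2× C (D3) → no; 2× C (D1) → match; 1× c (aromatic, D3) → no; 5× c (aromatic, D2) → no; 1× N (D1) → match.
Summing the matching environments: 2 + 1 = 3 matching atoms.

3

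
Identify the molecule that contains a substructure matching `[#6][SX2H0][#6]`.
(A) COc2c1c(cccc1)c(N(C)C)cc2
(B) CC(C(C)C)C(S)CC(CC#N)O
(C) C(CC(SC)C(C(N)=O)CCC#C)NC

C

[#6][SX2H0][#6] describes an aliphatic sulfur bridging two carbons with no H on the sulfur (a thioether).
(A) has a methoxy ether (-OCH3) but the bridging atom is O, not S.
(B) has a thiol (-SH) but the sulfur has H1, not H0 bridging two carbons.
(C) contains a methylthio ether (-SCH3), which satisfies every atom and bond constraint.
So the answer is (C).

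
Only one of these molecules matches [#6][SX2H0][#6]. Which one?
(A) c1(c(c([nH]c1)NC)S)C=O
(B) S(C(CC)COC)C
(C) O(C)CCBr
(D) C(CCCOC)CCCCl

[#6][SX2H0][#6] describes an aliphatic sulfur bridging two carbons with no H on the sulfur (a thioether).
(A) has a thiol (-SH) but the sulfur has H1, not H0 bridging two carbons.
(B) contains a methylthio ether (-SCH3), which satisfies every atom and bond constraint.
(C) has a methoxy ether (-OCH3) but the bridging atom is O, not S.
(D) has a methoxy ether (-OCH3) but the bridging atom is O, not S.
So the answer is (B).

B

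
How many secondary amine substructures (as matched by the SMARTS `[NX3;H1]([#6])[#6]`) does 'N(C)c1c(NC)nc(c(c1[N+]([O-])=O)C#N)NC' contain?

[NX3;H1]([#6])[#6] is the SMARTS for a secondary amine: a trivalent nitrogen with one H, bonded to two carbons.
The molecule carries 3 separate instances of an N-methylamino group (-NHCH3) meeting every constraint; each maps to a distinct set of atoms, giving 3 matches.

3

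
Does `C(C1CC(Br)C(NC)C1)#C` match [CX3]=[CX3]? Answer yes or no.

No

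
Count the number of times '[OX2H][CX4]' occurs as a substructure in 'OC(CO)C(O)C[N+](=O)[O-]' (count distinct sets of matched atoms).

3

[OX2H][CX4] is the SMARTS for an aliphatic alcohol: a hydroxyl oxygen bound to an sp3 (X4) carbon.
The molecule carries 3 separate instances of a hydroxyl group (-OH) meeting every constraint; each maps to a distinct set of atoms, giving 3 matches.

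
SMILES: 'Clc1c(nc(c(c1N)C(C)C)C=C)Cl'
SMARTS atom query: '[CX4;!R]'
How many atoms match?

The query [CX4;!R] means: aliphatic carbon with four total connections, not in a ring.
Check the 14 heavy atoms by environment: 1× n (aromatic, X2, in 6-ring) → no; 5× c (aromatic, X3, in 6-ring) → no; 1× N (X3, acyclic) → no; 2× Cl (X1, acyclic) → no; 3× C (X4, acyclic) → match; 2× C (X3, acyclic) → no.
That gives 3 matching atoms.

3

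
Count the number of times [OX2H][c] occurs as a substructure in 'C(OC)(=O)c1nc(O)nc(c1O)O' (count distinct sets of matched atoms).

3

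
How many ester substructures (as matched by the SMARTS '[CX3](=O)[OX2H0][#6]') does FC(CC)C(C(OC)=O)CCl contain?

1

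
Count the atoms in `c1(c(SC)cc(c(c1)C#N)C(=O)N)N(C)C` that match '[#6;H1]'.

2

The query [#6;H1] means: any carbon bearing exactly one hydrogen.
Check the 16 heavy atoms by environment: 4× c (aromatic, H0) → no; 2× c (aromatic, H1) → match; 2× C (H0) → no; 2× N (H0) → no; 3× C (H3) → no; 1× S (H0) → no; 1× O (H0) → no; 1× N (H2) → no.
That gives 2 matching atoms.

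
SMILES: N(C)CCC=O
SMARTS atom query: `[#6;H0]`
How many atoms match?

0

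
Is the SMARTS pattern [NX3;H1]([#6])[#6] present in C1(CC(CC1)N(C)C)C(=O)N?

The pattern [NX3;H1]([#6])[#6] describes a trivalent nitrogen with one H, bonded to two carbons — a secondary amine.
The closest candidate here is a dimethylamino group (-N(CH3)2), but the nitrogen has H0, not H1. No other fragment satisfies the full query, so there is no match.

No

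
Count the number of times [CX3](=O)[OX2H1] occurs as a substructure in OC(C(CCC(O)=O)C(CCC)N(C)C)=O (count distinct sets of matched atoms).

[CX3](=O)[OX2H1] is the SMARTS for a carboxylic acid: an sp2 carbon double-bonded to O and single-bonded to an -OH oxygen.
The molecule carries 2 separate instances of a carboxylic acid group (-C(=O)OH) meeting every constraint; each maps to a distinct set of atoms, giving 2 matches.

2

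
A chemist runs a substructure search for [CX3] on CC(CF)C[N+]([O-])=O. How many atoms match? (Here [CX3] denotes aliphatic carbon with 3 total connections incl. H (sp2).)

Check the 8 heavy atoms by environment: 4× C (X4) → no; 1× N (charge +1, X3) → no; 1× O (charge -1, X1) → no; 1× O (X1) → no; 1× F (X1) → no.
No environment satisfies the query, so 0 matching atoms.

0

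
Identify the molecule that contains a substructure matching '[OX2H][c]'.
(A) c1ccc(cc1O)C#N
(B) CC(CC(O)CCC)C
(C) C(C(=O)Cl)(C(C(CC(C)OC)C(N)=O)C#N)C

[OX2H][c] describes a hydroxyl oxygen attached to an aromatic carbon (a phenol).
(A) contains a hydroxyl group (-OH), which satisfies every atom and bond constraint.
(B) has a hydroxyl group (-OH) but the -OH is on an aliphatic carbon, not an aromatic c.
(C) has a methoxy ether (-OCH3) but the oxygen has H0, not H1.
So the answer is (A).

A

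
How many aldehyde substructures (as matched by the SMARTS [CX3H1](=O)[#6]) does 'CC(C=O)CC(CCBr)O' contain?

1

[CX3H1](=O)[#6] is the SMARTS for an aldehyde: an sp2 carbon with one H, double-bonded to O and single-bonded to carbon.
Exactly one fragment in the molecule meets all constraints, giving 1 match.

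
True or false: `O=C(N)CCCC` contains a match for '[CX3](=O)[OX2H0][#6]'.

False

The pattern [CX3](=O)[OX2H0][#6] describes a carbonyl carbon bonded to an oxygen that is itself bonded to carbon (no H on that O) — an ester.
The closest candidate here is a primary amide (-C(=O)NH2), but the carbonyl is bonded to N, not to an O-C linkage. No other fragment satisfies the full query, so there is no match.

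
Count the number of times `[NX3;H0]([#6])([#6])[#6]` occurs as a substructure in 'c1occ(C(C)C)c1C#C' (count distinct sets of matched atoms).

[NX3;H0]([#6])([#6])[#6] is the SMARTS for a tertiary amine: a trivalent nitrogen with no H, bonded to three carbons.
No fragment in the molecule satisfies every constraint, giving 0 matches.

0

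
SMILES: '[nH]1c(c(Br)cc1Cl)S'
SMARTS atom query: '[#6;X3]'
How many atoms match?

4

The query [#6;X3] means: any carbon (aromatic or not) with three total connections.
Check the 8 heavy atoms by environment: 1× n (aromatic, X3) → no; 4× c (aromatic, X3) → match; 1× Br (X1) → no; 1× Cl (X1) → no; 1× S (X2) → no.
That gives 4 matching atoms.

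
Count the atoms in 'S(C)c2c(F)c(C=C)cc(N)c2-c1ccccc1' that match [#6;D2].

7

The query [#6;D2] means: any carbon bonded to exactly two heavy atoms.
Check the 18 heavy atoms by environment: 6× c (aromatic, D2) → match; 6× c (aromatic, D3) → no; 1× S (D2) → no; 2× C (D1) → no; 1× N (D1) → no; 1× F (D1) → no; 1× C (D2) → match.
Summing the matching environments: 6 + 1 = 7 matching atoms.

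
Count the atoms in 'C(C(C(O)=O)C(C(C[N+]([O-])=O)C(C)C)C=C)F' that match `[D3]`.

6

The query [D3] means: atom with exactly three heavy-atom neighbours.
Check the 17 heavy atoms by environment: 3× C (D2) → no; 5× C (D3) → match; 1× N (charge +1, D3) → match; 1× O (charge -1, D1) → no; 3× O (D1) → no; 3× C (D1) → no; 1× F (D1) → no.
Summing the matching environments: 5 + 1 = 6 matching atoms.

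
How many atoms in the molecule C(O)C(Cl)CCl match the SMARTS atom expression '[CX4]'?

Check the 6 heavy atoms by environment: 3× C (X4) → match; 1× O (X2) → no; 2× Cl (X1) → no.
That gives 3 matching atoms.

3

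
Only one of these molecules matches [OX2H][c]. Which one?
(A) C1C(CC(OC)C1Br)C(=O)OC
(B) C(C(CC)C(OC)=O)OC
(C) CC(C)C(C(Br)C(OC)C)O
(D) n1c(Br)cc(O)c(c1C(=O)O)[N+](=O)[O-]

D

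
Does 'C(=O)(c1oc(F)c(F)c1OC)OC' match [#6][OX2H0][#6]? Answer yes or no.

The pattern [#6][OX2H0][#6] describes an aliphatic oxygen bridging two carbons with no H on the oxygen — an ether.
The molecule carries a methoxy ether (-OCH3), whose atoms satisfy every constraint of the query, so the pattern matches.

Yes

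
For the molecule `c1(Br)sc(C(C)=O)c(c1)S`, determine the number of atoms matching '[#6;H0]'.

The query [#6;H0] means: any carbon with no attached hydrogen.
Check the 10 heavy atoms by environment: 1× s (aromatic, H0) → no; 3× c (aromatic, H0) → match; 1× c (aromatic, H1) → no; 1× S (H1) → no; 1× C (H0) → match; 1× O (H0) → no; 1× C (H3) → no; 1× Br (H0) → no.
Summing the matching environments: 3 + 1 = 4 matching atoms.

4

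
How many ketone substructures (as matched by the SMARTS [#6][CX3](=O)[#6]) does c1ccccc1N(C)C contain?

[#6][CX3](=O)[#6] is the SMARTS for a ketone: a carbonyl carbon (no H) flanked by two carbons.
No fragment in the molecule satisfies every constraint, giving 0 matches.

0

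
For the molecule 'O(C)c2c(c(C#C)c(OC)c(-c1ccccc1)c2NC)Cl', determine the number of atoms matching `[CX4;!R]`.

The query [CX4;!R] means: aliphatic carbon with four total connections, not in a ring.
Check the 21 heavy atoms by environment: 12× c (aromatic, X3, in 6-ring) → no; 1× Cl (X1, acyclic) → no; 2× O (X2, acyclic) → no; 3× C (X4, acyclic) → match; 2× C (X2, acyclic) → no; 1× N (X3, acyclic) → no.
That gives 3 matching atoms.

3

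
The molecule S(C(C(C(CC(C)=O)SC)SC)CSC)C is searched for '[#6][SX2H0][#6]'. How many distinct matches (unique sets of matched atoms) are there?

4

[#6][SX2H0][#6] is the SMARTS for a thioether: an aliphatic sulfur bridging two carbons with no H on the sulfur.
The molecule carries 4 separate instances of a methylthio ether (-SCH3) meeting every constraint; each maps to a distinct set of atoms, giving 4 matches.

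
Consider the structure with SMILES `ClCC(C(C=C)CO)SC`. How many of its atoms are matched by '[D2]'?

4

The query [D2] means: atom with exactly two heavy-atom neighbours.
Check the 10 heavy atoms by environment: 3× C (D2) → match; 2× C (D3) → no; 1× Cl (D1) → no; 2× C (D1) → no; 1× S (D2) → match; 1× O (D1) → no.
Summing the matching environments: 3 + 1 = 4 matching atoms.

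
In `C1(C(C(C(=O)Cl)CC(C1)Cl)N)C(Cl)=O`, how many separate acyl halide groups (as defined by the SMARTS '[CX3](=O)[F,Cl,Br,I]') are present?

2

[CX3](=O)[F,Cl,Br,I] is the SMARTS for an acyl halide: a carbonyl carbon bonded to a halogen.
The molecule carries 2 separate instances of an acyl chloride (-C(=O)Cl) meeting every constraint; each maps to a distinct set of atoms, giving 2 matches.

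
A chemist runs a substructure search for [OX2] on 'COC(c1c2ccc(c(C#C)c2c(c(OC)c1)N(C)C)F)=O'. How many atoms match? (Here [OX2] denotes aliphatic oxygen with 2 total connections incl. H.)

The query [OX2] means: aliphatic oxygen with two total connections — ether, hydroxyl, or ester single-bond O.
Check the 22 heavy atoms by environment: 10× c (aromatic, X3) → no; 1× C (X3) → no; 1× O (X1) → no; 2× O (X2) → match; 4× C (X4) → no; 2× C (X2) → no; 1× N (X3) → no; 1× F (X1) → no.
That gives 2 matching atoms.

2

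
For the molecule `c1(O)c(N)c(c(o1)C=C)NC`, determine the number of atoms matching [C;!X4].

The query [C;!X4] means: aliphatic carbon that does not have four total connections.
Check the 11 heavy atoms by environment: 1× o (aromatic, X2) → no; 4× c (aromatic, X3) → no; 2× N (X3) → no; 1× C (X4) → no; 2× C (X3) → match; 1× O (X2) → no.
That gives 2 matching atoms.

2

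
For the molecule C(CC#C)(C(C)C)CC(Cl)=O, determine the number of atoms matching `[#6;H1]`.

The query [#6;H1] means: any carbon bearing exactly one hydrogen.
Check the 11 heavy atoms by environment: 2× C (H2) → no; 3× C (H1) → match; 2× C (H0) → no; 1× O (H0) → no; 1× Cl (H0) → no; 2× C (H3) → no.
That gives 3 matching atoms.

3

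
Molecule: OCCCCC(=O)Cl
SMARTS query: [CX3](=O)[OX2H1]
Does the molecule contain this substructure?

No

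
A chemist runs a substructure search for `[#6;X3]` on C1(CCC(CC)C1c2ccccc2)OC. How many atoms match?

The query [#6;X3] means: any carbon (aromatic or not) with three total connections.
Check the 15 heavy atoms by environment: 8× C (X4) → no; 6× c (aromatic, X3) → match; 1× O (X2) → no.
That gives 6 matching atoms.

6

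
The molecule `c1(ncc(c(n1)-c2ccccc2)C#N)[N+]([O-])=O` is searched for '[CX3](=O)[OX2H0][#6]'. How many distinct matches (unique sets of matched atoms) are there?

[CX3](=O)[OX2H0][#6] is the SMARTS for an ester: a carbonyl carbon bonded to an oxygen that is itself bonded to carbon (no H on that O).
No fragment in the molecule satisfies every constraint, giving 0 matches.

0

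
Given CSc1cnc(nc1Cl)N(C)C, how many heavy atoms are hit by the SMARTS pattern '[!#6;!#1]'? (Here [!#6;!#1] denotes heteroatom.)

The query [!#6;!#1] means: not carbon and not hydrogen — any heteroatom.
Check the 12 heavy atoms by environment: 2× n (aromatic) → match; 4× c (aromatic) → no; 1× S → match; 3× C → no; 1× Cl → match; 1× N → match.
Summing the matching environments: 2 + 1 + 1 + 1 = 5 matching atoms.

5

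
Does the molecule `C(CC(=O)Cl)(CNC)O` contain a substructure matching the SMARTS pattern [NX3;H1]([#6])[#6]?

Yes

The pattern [NX3;H1]([#6])[#6] describes a trivalent nitrogen with one H, bonded to two carbons — a secondary amine.
The molecule carries an N-methylamino group (-NHCH3), whose atoms satisfy every constraint of the query, so the pattern matches.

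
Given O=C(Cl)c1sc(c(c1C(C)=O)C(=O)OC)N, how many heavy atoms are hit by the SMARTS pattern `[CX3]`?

3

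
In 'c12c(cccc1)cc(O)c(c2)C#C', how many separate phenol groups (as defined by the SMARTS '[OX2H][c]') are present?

1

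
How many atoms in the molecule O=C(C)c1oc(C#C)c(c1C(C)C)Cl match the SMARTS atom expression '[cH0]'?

4

Check the 14 heavy atoms by environment: 1× o (aromatic, H0) → no; 4× c (aromatic, H0) → match; 1× Cl (H0) → no; 2× C (H1) → no; 3× C (H3) → no; 2× C (H0) → no; 1× O (H0) → no.
That gives 4 matching atoms.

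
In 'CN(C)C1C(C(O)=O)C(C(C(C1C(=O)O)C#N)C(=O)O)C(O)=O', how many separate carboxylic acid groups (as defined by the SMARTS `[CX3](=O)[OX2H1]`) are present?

[CX3](=O)[OX2H1] is the SMARTS for a carboxylic acid: an sp2 carbon double-bonded to O and single-bonded to an -OH oxygen.
The molecule carries 4 separate instances of a carboxylic acid group (-C(=O)OH) meeting every constraint; each maps to a distinct set of atoms, giving 4 matches.

4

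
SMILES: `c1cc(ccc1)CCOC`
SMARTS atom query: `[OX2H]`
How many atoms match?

0

The query [OX2H] means: aliphatic oxygen with two connections, one of which is H — an -OH oxygen.
Check the 10 heavy atoms by environment: 2× C (H2, X4) → no; 1× c (aromatic, H0, X3) → no; 5× c (aromatic, H1, X3) → no; 1× O (H0, X2) → no; 1× C (H3, X4) → no.
No environment satisfies the query, so 0 matching atoms.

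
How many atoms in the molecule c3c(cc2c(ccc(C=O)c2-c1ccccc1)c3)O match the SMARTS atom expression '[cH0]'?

The query [cH0] means: aromatic carbon with no attached hydrogen (substituted or ring-fusion).
Check the 19 heavy atoms by environment: 6× c (aromatic, H0) → match; 10× c (aromatic, H1) → no; 1× O (H1) → no; 1× C (H1) → no; 1× O (H0) → no.
That gives 6 matching atoms.

6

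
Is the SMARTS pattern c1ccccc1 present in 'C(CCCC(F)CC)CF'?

No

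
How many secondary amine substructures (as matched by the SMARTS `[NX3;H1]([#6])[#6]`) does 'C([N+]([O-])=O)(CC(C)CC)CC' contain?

0

[NX3;H1]([#6])[#6] is the SMARTS for a secondary amine: a trivalent nitrogen with one H, bonded to two carbons.
No fragment in the molecule satisfies every constraint, giving 0 matches.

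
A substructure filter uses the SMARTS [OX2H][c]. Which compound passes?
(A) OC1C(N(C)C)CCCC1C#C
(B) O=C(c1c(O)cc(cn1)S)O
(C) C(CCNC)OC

[OX2H][c] describes a hydroxyl oxygen attached to an aromatic carbon (a phenol).
(A) has a hydroxyl group (-OH) but the -OH is on an aliphatic carbon, not an aromatic c.
(B) contains a hydroxyl group (-OH), which satisfies every atom and bond constraint.
(C) has a methoxy ether (-OCH3) but the oxygen has H0, not H1.
So the answer is (B).

B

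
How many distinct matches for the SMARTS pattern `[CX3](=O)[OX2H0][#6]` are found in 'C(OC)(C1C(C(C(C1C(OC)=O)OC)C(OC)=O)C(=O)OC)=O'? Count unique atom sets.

[CX3](=O)[OX2H0][#6] is the SMARTS for an ester: a carbonyl carbon bonded to an oxygen that is itself bonded to carbon (no H on that O).
The molecule carries 4 separate instances of a methyl-ester group (-C(=O)OCH3) meeting every constraint; each maps to a distinct set of atoms, giving 4 matches.

4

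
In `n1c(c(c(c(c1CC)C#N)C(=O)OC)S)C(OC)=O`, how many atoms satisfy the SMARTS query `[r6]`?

The query [r6] means: r6 matches atoms in a six-membered ring.
Check the 19 heavy atoms by environment: 1× n (aromatic, in 6-ring) → match; 5× c (aromatic, in 6-ring) → match; 7× C (acyclic) → no; 1× N (acyclic) → no; 1× S (acyclic) → no; 4× O (acyclic) → no.
Summing the matching environments: 1 + 5 = 6 matching atoms.

6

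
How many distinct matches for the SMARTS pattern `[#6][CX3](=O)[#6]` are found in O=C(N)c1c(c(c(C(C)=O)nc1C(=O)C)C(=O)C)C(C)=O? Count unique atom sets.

[#6][CX3](=O)[#6] is the SMARTS for a ketone: a carbonyl carbon (no H) flanked by two carbons.
The molecule carries 4 separate instances of an acetyl/ketone group (-C(=O)CH3) meeting every constraint; each maps to a distinct set of atoms, giving 4 matches.

4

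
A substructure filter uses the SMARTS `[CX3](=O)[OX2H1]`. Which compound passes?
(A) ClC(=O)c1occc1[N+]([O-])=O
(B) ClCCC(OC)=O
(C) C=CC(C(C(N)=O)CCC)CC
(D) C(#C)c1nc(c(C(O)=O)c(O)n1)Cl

D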